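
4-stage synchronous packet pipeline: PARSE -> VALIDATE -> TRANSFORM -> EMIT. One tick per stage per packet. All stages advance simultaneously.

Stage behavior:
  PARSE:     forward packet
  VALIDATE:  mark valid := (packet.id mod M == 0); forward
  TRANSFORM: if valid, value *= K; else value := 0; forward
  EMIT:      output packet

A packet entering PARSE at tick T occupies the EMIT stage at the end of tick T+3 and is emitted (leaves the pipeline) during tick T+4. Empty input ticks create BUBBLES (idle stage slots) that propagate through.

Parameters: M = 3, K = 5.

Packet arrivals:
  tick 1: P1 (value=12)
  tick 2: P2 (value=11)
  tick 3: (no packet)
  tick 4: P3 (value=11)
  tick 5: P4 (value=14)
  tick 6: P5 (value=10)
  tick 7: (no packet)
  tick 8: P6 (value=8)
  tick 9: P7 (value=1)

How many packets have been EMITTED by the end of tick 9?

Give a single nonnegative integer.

Answer: 4

Derivation:
Tick 1: [PARSE:P1(v=12,ok=F), VALIDATE:-, TRANSFORM:-, EMIT:-] out:-; in:P1
Tick 2: [PARSE:P2(v=11,ok=F), VALIDATE:P1(v=12,ok=F), TRANSFORM:-, EMIT:-] out:-; in:P2
Tick 3: [PARSE:-, VALIDATE:P2(v=11,ok=F), TRANSFORM:P1(v=0,ok=F), EMIT:-] out:-; in:-
Tick 4: [PARSE:P3(v=11,ok=F), VALIDATE:-, TRANSFORM:P2(v=0,ok=F), EMIT:P1(v=0,ok=F)] out:-; in:P3
Tick 5: [PARSE:P4(v=14,ok=F), VALIDATE:P3(v=11,ok=T), TRANSFORM:-, EMIT:P2(v=0,ok=F)] out:P1(v=0); in:P4
Tick 6: [PARSE:P5(v=10,ok=F), VALIDATE:P4(v=14,ok=F), TRANSFORM:P3(v=55,ok=T), EMIT:-] out:P2(v=0); in:P5
Tick 7: [PARSE:-, VALIDATE:P5(v=10,ok=F), TRANSFORM:P4(v=0,ok=F), EMIT:P3(v=55,ok=T)] out:-; in:-
Tick 8: [PARSE:P6(v=8,ok=F), VALIDATE:-, TRANSFORM:P5(v=0,ok=F), EMIT:P4(v=0,ok=F)] out:P3(v=55); in:P6
Tick 9: [PARSE:P7(v=1,ok=F), VALIDATE:P6(v=8,ok=T), TRANSFORM:-, EMIT:P5(v=0,ok=F)] out:P4(v=0); in:P7
Emitted by tick 9: ['P1', 'P2', 'P3', 'P4']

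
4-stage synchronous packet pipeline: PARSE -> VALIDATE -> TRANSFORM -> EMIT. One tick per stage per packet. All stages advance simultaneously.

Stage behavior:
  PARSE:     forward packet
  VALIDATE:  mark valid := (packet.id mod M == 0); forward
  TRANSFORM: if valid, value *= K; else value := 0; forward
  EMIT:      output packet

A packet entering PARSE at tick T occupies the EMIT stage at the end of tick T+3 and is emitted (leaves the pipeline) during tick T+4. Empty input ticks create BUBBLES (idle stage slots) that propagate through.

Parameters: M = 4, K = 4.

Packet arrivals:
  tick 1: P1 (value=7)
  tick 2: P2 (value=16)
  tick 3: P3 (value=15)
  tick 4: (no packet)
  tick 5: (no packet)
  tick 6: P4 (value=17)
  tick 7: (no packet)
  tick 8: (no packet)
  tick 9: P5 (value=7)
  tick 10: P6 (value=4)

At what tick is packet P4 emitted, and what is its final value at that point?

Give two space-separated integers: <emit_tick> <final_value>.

Tick 1: [PARSE:P1(v=7,ok=F), VALIDATE:-, TRANSFORM:-, EMIT:-] out:-; in:P1
Tick 2: [PARSE:P2(v=16,ok=F), VALIDATE:P1(v=7,ok=F), TRANSFORM:-, EMIT:-] out:-; in:P2
Tick 3: [PARSE:P3(v=15,ok=F), VALIDATE:P2(v=16,ok=F), TRANSFORM:P1(v=0,ok=F), EMIT:-] out:-; in:P3
Tick 4: [PARSE:-, VALIDATE:P3(v=15,ok=F), TRANSFORM:P2(v=0,ok=F), EMIT:P1(v=0,ok=F)] out:-; in:-
Tick 5: [PARSE:-, VALIDATE:-, TRANSFORM:P3(v=0,ok=F), EMIT:P2(v=0,ok=F)] out:P1(v=0); in:-
Tick 6: [PARSE:P4(v=17,ok=F), VALIDATE:-, TRANSFORM:-, EMIT:P3(v=0,ok=F)] out:P2(v=0); in:P4
Tick 7: [PARSE:-, VALIDATE:P4(v=17,ok=T), TRANSFORM:-, EMIT:-] out:P3(v=0); in:-
Tick 8: [PARSE:-, VALIDATE:-, TRANSFORM:P4(v=68,ok=T), EMIT:-] out:-; in:-
Tick 9: [PARSE:P5(v=7,ok=F), VALIDATE:-, TRANSFORM:-, EMIT:P4(v=68,ok=T)] out:-; in:P5
Tick 10: [PARSE:P6(v=4,ok=F), VALIDATE:P5(v=7,ok=F), TRANSFORM:-, EMIT:-] out:P4(v=68); in:P6
Tick 11: [PARSE:-, VALIDATE:P6(v=4,ok=F), TRANSFORM:P5(v=0,ok=F), EMIT:-] out:-; in:-
Tick 12: [PARSE:-, VALIDATE:-, TRANSFORM:P6(v=0,ok=F), EMIT:P5(v=0,ok=F)] out:-; in:-
Tick 13: [PARSE:-, VALIDATE:-, TRANSFORM:-, EMIT:P6(v=0,ok=F)] out:P5(v=0); in:-
Tick 14: [PARSE:-, VALIDATE:-, TRANSFORM:-, EMIT:-] out:P6(v=0); in:-
P4: arrives tick 6, valid=True (id=4, id%4=0), emit tick 10, final value 68

Answer: 10 68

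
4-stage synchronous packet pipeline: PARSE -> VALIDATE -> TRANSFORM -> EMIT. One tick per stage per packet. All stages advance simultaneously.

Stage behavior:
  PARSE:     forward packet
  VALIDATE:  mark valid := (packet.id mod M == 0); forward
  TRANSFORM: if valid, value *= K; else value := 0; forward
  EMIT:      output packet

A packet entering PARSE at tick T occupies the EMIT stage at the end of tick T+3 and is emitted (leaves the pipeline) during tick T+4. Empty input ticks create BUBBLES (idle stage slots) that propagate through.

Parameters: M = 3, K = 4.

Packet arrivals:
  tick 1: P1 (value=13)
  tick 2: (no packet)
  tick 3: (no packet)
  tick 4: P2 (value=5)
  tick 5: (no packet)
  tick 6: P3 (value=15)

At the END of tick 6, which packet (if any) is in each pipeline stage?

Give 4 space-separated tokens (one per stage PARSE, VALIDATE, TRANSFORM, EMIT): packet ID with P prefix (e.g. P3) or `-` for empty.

Answer: P3 - P2 -

Derivation:
Tick 1: [PARSE:P1(v=13,ok=F), VALIDATE:-, TRANSFORM:-, EMIT:-] out:-; in:P1
Tick 2: [PARSE:-, VALIDATE:P1(v=13,ok=F), TRANSFORM:-, EMIT:-] out:-; in:-
Tick 3: [PARSE:-, VALIDATE:-, TRANSFORM:P1(v=0,ok=F), EMIT:-] out:-; in:-
Tick 4: [PARSE:P2(v=5,ok=F), VALIDATE:-, TRANSFORM:-, EMIT:P1(v=0,ok=F)] out:-; in:P2
Tick 5: [PARSE:-, VALIDATE:P2(v=5,ok=F), TRANSFORM:-, EMIT:-] out:P1(v=0); in:-
Tick 6: [PARSE:P3(v=15,ok=F), VALIDATE:-, TRANSFORM:P2(v=0,ok=F), EMIT:-] out:-; in:P3
At end of tick 6: ['P3', '-', 'P2', '-']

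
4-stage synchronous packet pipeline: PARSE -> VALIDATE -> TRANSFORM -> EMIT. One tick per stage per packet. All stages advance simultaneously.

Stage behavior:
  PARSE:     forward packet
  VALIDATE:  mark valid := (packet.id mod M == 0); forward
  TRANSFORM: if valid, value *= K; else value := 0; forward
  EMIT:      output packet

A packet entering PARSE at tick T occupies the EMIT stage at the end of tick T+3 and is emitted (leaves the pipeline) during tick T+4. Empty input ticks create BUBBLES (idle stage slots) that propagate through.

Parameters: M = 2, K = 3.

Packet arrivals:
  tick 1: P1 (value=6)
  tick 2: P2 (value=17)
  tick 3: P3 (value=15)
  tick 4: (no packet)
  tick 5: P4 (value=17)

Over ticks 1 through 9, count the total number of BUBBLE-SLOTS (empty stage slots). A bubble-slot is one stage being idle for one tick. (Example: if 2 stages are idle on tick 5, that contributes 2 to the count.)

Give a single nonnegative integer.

Answer: 20

Derivation:
Tick 1: [PARSE:P1(v=6,ok=F), VALIDATE:-, TRANSFORM:-, EMIT:-] out:-; bubbles=3
Tick 2: [PARSE:P2(v=17,ok=F), VALIDATE:P1(v=6,ok=F), TRANSFORM:-, EMIT:-] out:-; bubbles=2
Tick 3: [PARSE:P3(v=15,ok=F), VALIDATE:P2(v=17,ok=T), TRANSFORM:P1(v=0,ok=F), EMIT:-] out:-; bubbles=1
Tick 4: [PARSE:-, VALIDATE:P3(v=15,ok=F), TRANSFORM:P2(v=51,ok=T), EMIT:P1(v=0,ok=F)] out:-; bubbles=1
Tick 5: [PARSE:P4(v=17,ok=F), VALIDATE:-, TRANSFORM:P3(v=0,ok=F), EMIT:P2(v=51,ok=T)] out:P1(v=0); bubbles=1
Tick 6: [PARSE:-, VALIDATE:P4(v=17,ok=T), TRANSFORM:-, EMIT:P3(v=0,ok=F)] out:P2(v=51); bubbles=2
Tick 7: [PARSE:-, VALIDATE:-, TRANSFORM:P4(v=51,ok=T), EMIT:-] out:P3(v=0); bubbles=3
Tick 8: [PARSE:-, VALIDATE:-, TRANSFORM:-, EMIT:P4(v=51,ok=T)] out:-; bubbles=3
Tick 9: [PARSE:-, VALIDATE:-, TRANSFORM:-, EMIT:-] out:P4(v=51); bubbles=4
Total bubble-slots: 20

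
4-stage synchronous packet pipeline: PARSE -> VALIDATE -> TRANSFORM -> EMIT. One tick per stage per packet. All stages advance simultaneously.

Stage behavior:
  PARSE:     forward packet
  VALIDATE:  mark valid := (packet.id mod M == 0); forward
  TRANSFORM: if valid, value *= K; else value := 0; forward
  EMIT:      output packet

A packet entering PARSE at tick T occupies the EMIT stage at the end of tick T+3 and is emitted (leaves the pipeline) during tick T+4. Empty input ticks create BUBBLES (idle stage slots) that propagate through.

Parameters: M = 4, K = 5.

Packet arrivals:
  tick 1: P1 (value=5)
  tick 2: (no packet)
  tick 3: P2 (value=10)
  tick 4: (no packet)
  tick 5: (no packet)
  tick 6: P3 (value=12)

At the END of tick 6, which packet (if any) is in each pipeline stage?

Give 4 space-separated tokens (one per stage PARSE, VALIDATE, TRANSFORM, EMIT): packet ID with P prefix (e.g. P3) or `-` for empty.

Answer: P3 - - P2

Derivation:
Tick 1: [PARSE:P1(v=5,ok=F), VALIDATE:-, TRANSFORM:-, EMIT:-] out:-; in:P1
Tick 2: [PARSE:-, VALIDATE:P1(v=5,ok=F), TRANSFORM:-, EMIT:-] out:-; in:-
Tick 3: [PARSE:P2(v=10,ok=F), VALIDATE:-, TRANSFORM:P1(v=0,ok=F), EMIT:-] out:-; in:P2
Tick 4: [PARSE:-, VALIDATE:P2(v=10,ok=F), TRANSFORM:-, EMIT:P1(v=0,ok=F)] out:-; in:-
Tick 5: [PARSE:-, VALIDATE:-, TRANSFORM:P2(v=0,ok=F), EMIT:-] out:P1(v=0); in:-
Tick 6: [PARSE:P3(v=12,ok=F), VALIDATE:-, TRANSFORM:-, EMIT:P2(v=0,ok=F)] out:-; in:P3
At end of tick 6: ['P3', '-', '-', 'P2']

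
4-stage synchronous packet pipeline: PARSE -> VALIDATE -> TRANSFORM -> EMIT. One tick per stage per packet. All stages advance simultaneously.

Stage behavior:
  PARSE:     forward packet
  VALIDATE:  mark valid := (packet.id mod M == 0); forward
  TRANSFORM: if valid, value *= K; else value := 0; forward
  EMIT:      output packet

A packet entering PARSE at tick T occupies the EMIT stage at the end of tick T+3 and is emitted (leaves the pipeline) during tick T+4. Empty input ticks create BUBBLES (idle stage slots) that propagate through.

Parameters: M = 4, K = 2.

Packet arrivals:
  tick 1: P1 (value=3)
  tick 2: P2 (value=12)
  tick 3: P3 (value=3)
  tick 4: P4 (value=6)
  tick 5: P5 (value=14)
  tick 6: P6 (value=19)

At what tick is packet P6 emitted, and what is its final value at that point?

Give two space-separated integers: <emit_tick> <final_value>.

Answer: 10 0

Derivation:
Tick 1: [PARSE:P1(v=3,ok=F), VALIDATE:-, TRANSFORM:-, EMIT:-] out:-; in:P1
Tick 2: [PARSE:P2(v=12,ok=F), VALIDATE:P1(v=3,ok=F), TRANSFORM:-, EMIT:-] out:-; in:P2
Tick 3: [PARSE:P3(v=3,ok=F), VALIDATE:P2(v=12,ok=F), TRANSFORM:P1(v=0,ok=F), EMIT:-] out:-; in:P3
Tick 4: [PARSE:P4(v=6,ok=F), VALIDATE:P3(v=3,ok=F), TRANSFORM:P2(v=0,ok=F), EMIT:P1(v=0,ok=F)] out:-; in:P4
Tick 5: [PARSE:P5(v=14,ok=F), VALIDATE:P4(v=6,ok=T), TRANSFORM:P3(v=0,ok=F), EMIT:P2(v=0,ok=F)] out:P1(v=0); in:P5
Tick 6: [PARSE:P6(v=19,ok=F), VALIDATE:P5(v=14,ok=F), TRANSFORM:P4(v=12,ok=T), EMIT:P3(v=0,ok=F)] out:P2(v=0); in:P6
Tick 7: [PARSE:-, VALIDATE:P6(v=19,ok=F), TRANSFORM:P5(v=0,ok=F), EMIT:P4(v=12,ok=T)] out:P3(v=0); in:-
Tick 8: [PARSE:-, VALIDATE:-, TRANSFORM:P6(v=0,ok=F), EMIT:P5(v=0,ok=F)] out:P4(v=12); in:-
Tick 9: [PARSE:-, VALIDATE:-, TRANSFORM:-, EMIT:P6(v=0,ok=F)] out:P5(v=0); in:-
Tick 10: [PARSE:-, VALIDATE:-, TRANSFORM:-, EMIT:-] out:P6(v=0); in:-
P6: arrives tick 6, valid=False (id=6, id%4=2), emit tick 10, final value 0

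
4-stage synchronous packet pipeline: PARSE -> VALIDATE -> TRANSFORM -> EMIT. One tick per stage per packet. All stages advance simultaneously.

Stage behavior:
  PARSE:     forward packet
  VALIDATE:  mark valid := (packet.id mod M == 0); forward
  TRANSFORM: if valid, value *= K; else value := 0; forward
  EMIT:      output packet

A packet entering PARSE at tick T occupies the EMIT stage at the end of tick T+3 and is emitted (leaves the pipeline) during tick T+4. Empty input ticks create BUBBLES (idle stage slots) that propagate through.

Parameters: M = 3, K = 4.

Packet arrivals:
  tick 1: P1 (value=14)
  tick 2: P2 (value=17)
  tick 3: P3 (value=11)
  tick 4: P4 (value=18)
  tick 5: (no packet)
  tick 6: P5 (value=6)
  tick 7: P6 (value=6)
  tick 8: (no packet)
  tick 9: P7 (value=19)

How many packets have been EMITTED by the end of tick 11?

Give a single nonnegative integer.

Tick 1: [PARSE:P1(v=14,ok=F), VALIDATE:-, TRANSFORM:-, EMIT:-] out:-; in:P1
Tick 2: [PARSE:P2(v=17,ok=F), VALIDATE:P1(v=14,ok=F), TRANSFORM:-, EMIT:-] out:-; in:P2
Tick 3: [PARSE:P3(v=11,ok=F), VALIDATE:P2(v=17,ok=F), TRANSFORM:P1(v=0,ok=F), EMIT:-] out:-; in:P3
Tick 4: [PARSE:P4(v=18,ok=F), VALIDATE:P3(v=11,ok=T), TRANSFORM:P2(v=0,ok=F), EMIT:P1(v=0,ok=F)] out:-; in:P4
Tick 5: [PARSE:-, VALIDATE:P4(v=18,ok=F), TRANSFORM:P3(v=44,ok=T), EMIT:P2(v=0,ok=F)] out:P1(v=0); in:-
Tick 6: [PARSE:P5(v=6,ok=F), VALIDATE:-, TRANSFORM:P4(v=0,ok=F), EMIT:P3(v=44,ok=T)] out:P2(v=0); in:P5
Tick 7: [PARSE:P6(v=6,ok=F), VALIDATE:P5(v=6,ok=F), TRANSFORM:-, EMIT:P4(v=0,ok=F)] out:P3(v=44); in:P6
Tick 8: [PARSE:-, VALIDATE:P6(v=6,ok=T), TRANSFORM:P5(v=0,ok=F), EMIT:-] out:P4(v=0); in:-
Tick 9: [PARSE:P7(v=19,ok=F), VALIDATE:-, TRANSFORM:P6(v=24,ok=T), EMIT:P5(v=0,ok=F)] out:-; in:P7
Tick 10: [PARSE:-, VALIDATE:P7(v=19,ok=F), TRANSFORM:-, EMIT:P6(v=24,ok=T)] out:P5(v=0); in:-
Tick 11: [PARSE:-, VALIDATE:-, TRANSFORM:P7(v=0,ok=F), EMIT:-] out:P6(v=24); in:-
Emitted by tick 11: ['P1', 'P2', 'P3', 'P4', 'P5', 'P6']

Answer: 6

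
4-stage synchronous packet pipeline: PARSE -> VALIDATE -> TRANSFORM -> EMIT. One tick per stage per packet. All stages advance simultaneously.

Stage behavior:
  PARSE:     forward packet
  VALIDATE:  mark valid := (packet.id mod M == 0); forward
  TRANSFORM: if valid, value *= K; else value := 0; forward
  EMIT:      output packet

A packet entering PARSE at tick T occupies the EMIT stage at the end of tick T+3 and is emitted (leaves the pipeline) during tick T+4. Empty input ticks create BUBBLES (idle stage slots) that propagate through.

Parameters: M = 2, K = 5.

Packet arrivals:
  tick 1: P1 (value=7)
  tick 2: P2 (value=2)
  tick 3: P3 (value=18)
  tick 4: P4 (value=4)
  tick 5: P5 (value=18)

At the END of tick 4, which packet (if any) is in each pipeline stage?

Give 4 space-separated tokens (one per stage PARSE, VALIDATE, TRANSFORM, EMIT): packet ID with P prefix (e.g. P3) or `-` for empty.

Answer: P4 P3 P2 P1

Derivation:
Tick 1: [PARSE:P1(v=7,ok=F), VALIDATE:-, TRANSFORM:-, EMIT:-] out:-; in:P1
Tick 2: [PARSE:P2(v=2,ok=F), VALIDATE:P1(v=7,ok=F), TRANSFORM:-, EMIT:-] out:-; in:P2
Tick 3: [PARSE:P3(v=18,ok=F), VALIDATE:P2(v=2,ok=T), TRANSFORM:P1(v=0,ok=F), EMIT:-] out:-; in:P3
Tick 4: [PARSE:P4(v=4,ok=F), VALIDATE:P3(v=18,ok=F), TRANSFORM:P2(v=10,ok=T), EMIT:P1(v=0,ok=F)] out:-; in:P4
At end of tick 4: ['P4', 'P3', 'P2', 'P1']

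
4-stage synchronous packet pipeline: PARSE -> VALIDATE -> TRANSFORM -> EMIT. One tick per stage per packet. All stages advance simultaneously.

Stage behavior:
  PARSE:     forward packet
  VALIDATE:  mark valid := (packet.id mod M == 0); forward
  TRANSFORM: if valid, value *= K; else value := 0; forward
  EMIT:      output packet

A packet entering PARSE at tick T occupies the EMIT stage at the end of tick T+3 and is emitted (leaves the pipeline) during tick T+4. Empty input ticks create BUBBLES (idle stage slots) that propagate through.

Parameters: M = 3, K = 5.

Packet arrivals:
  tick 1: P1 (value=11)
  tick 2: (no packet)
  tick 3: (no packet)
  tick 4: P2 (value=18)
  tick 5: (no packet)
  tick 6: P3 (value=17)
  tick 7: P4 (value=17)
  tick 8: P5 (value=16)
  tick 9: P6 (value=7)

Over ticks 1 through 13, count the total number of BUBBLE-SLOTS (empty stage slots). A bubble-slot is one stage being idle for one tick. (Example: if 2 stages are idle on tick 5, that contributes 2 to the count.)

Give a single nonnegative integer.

Tick 1: [PARSE:P1(v=11,ok=F), VALIDATE:-, TRANSFORM:-, EMIT:-] out:-; bubbles=3
Tick 2: [PARSE:-, VALIDATE:P1(v=11,ok=F), TRANSFORM:-, EMIT:-] out:-; bubbles=3
Tick 3: [PARSE:-, VALIDATE:-, TRANSFORM:P1(v=0,ok=F), EMIT:-] out:-; bubbles=3
Tick 4: [PARSE:P2(v=18,ok=F), VALIDATE:-, TRANSFORM:-, EMIT:P1(v=0,ok=F)] out:-; bubbles=2
Tick 5: [PARSE:-, VALIDATE:P2(v=18,ok=F), TRANSFORM:-, EMIT:-] out:P1(v=0); bubbles=3
Tick 6: [PARSE:P3(v=17,ok=F), VALIDATE:-, TRANSFORM:P2(v=0,ok=F), EMIT:-] out:-; bubbles=2
Tick 7: [PARSE:P4(v=17,ok=F), VALIDATE:P3(v=17,ok=T), TRANSFORM:-, EMIT:P2(v=0,ok=F)] out:-; bubbles=1
Tick 8: [PARSE:P5(v=16,ok=F), VALIDATE:P4(v=17,ok=F), TRANSFORM:P3(v=85,ok=T), EMIT:-] out:P2(v=0); bubbles=1
Tick 9: [PARSE:P6(v=7,ok=F), VALIDATE:P5(v=16,ok=F), TRANSFORM:P4(v=0,ok=F), EMIT:P3(v=85,ok=T)] out:-; bubbles=0
Tick 10: [PARSE:-, VALIDATE:P6(v=7,ok=T), TRANSFORM:P5(v=0,ok=F), EMIT:P4(v=0,ok=F)] out:P3(v=85); bubbles=1
Tick 11: [PARSE:-, VALIDATE:-, TRANSFORM:P6(v=35,ok=T), EMIT:P5(v=0,ok=F)] out:P4(v=0); bubbles=2
Tick 12: [PARSE:-, VALIDATE:-, TRANSFORM:-, EMIT:P6(v=35,ok=T)] out:P5(v=0); bubbles=3
Tick 13: [PARSE:-, VALIDATE:-, TRANSFORM:-, EMIT:-] out:P6(v=35); bubbles=4
Total bubble-slots: 28

Answer: 28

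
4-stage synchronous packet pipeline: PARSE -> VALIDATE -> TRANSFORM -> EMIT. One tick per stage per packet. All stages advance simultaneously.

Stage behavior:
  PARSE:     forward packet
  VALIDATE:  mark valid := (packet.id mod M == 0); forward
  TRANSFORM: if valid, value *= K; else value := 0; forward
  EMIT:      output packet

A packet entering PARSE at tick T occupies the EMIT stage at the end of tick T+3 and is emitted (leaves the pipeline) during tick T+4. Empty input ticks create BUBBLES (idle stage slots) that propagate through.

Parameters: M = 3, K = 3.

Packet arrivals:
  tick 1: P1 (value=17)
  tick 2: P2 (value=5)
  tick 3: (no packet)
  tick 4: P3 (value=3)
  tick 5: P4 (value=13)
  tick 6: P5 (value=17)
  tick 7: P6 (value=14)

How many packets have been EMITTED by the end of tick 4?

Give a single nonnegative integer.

Tick 1: [PARSE:P1(v=17,ok=F), VALIDATE:-, TRANSFORM:-, EMIT:-] out:-; in:P1
Tick 2: [PARSE:P2(v=5,ok=F), VALIDATE:P1(v=17,ok=F), TRANSFORM:-, EMIT:-] out:-; in:P2
Tick 3: [PARSE:-, VALIDATE:P2(v=5,ok=F), TRANSFORM:P1(v=0,ok=F), EMIT:-] out:-; in:-
Tick 4: [PARSE:P3(v=3,ok=F), VALIDATE:-, TRANSFORM:P2(v=0,ok=F), EMIT:P1(v=0,ok=F)] out:-; in:P3
Emitted by tick 4: []

Answer: 0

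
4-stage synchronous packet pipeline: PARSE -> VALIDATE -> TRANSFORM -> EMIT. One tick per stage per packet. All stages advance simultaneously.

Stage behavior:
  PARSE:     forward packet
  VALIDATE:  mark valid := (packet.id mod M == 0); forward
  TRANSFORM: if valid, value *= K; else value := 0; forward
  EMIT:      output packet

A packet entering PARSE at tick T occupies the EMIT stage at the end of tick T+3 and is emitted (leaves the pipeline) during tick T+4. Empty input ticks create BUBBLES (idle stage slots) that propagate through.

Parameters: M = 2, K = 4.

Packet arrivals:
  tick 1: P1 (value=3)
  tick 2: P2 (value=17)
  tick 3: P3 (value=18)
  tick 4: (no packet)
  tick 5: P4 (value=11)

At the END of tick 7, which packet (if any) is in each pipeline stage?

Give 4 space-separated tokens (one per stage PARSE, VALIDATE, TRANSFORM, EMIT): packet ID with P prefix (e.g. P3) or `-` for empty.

Tick 1: [PARSE:P1(v=3,ok=F), VALIDATE:-, TRANSFORM:-, EMIT:-] out:-; in:P1
Tick 2: [PARSE:P2(v=17,ok=F), VALIDATE:P1(v=3,ok=F), TRANSFORM:-, EMIT:-] out:-; in:P2
Tick 3: [PARSE:P3(v=18,ok=F), VALIDATE:P2(v=17,ok=T), TRANSFORM:P1(v=0,ok=F), EMIT:-] out:-; in:P3
Tick 4: [PARSE:-, VALIDATE:P3(v=18,ok=F), TRANSFORM:P2(v=68,ok=T), EMIT:P1(v=0,ok=F)] out:-; in:-
Tick 5: [PARSE:P4(v=11,ok=F), VALIDATE:-, TRANSFORM:P3(v=0,ok=F), EMIT:P2(v=68,ok=T)] out:P1(v=0); in:P4
Tick 6: [PARSE:-, VALIDATE:P4(v=11,ok=T), TRANSFORM:-, EMIT:P3(v=0,ok=F)] out:P2(v=68); in:-
Tick 7: [PARSE:-, VALIDATE:-, TRANSFORM:P4(v=44,ok=T), EMIT:-] out:P3(v=0); in:-
At end of tick 7: ['-', '-', 'P4', '-']

Answer: - - P4 -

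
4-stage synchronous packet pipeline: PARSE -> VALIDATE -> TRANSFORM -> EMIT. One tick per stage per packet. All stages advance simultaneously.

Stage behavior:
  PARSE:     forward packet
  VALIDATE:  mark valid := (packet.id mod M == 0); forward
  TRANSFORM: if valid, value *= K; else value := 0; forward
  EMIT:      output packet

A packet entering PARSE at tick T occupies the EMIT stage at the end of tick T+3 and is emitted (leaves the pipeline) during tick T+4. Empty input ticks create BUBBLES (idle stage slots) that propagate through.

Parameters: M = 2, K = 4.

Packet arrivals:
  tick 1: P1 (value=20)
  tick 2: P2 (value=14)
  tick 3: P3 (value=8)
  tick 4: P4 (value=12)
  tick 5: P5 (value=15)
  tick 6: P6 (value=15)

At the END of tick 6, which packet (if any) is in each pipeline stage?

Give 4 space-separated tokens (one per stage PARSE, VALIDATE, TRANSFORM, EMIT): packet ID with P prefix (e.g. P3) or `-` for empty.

Tick 1: [PARSE:P1(v=20,ok=F), VALIDATE:-, TRANSFORM:-, EMIT:-] out:-; in:P1
Tick 2: [PARSE:P2(v=14,ok=F), VALIDATE:P1(v=20,ok=F), TRANSFORM:-, EMIT:-] out:-; in:P2
Tick 3: [PARSE:P3(v=8,ok=F), VALIDATE:P2(v=14,ok=T), TRANSFORM:P1(v=0,ok=F), EMIT:-] out:-; in:P3
Tick 4: [PARSE:P4(v=12,ok=F), VALIDATE:P3(v=8,ok=F), TRANSFORM:P2(v=56,ok=T), EMIT:P1(v=0,ok=F)] out:-; in:P4
Tick 5: [PARSE:P5(v=15,ok=F), VALIDATE:P4(v=12,ok=T), TRANSFORM:P3(v=0,ok=F), EMIT:P2(v=56,ok=T)] out:P1(v=0); in:P5
Tick 6: [PARSE:P6(v=15,ok=F), VALIDATE:P5(v=15,ok=F), TRANSFORM:P4(v=48,ok=T), EMIT:P3(v=0,ok=F)] out:P2(v=56); in:P6
At end of tick 6: ['P6', 'P5', 'P4', 'P3']

Answer: P6 P5 P4 P3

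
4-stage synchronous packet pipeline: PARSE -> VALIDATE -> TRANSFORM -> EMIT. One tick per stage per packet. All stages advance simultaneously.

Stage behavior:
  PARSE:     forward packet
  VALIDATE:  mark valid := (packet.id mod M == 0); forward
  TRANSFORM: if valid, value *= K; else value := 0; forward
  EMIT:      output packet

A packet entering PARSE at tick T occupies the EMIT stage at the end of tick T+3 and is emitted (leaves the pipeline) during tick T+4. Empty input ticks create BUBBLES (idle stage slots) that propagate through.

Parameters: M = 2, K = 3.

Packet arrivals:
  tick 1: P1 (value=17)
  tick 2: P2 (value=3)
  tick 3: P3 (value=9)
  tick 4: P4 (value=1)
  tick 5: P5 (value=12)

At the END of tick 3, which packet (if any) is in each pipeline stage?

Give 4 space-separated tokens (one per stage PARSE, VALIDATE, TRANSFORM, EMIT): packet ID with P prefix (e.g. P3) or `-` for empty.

Answer: P3 P2 P1 -

Derivation:
Tick 1: [PARSE:P1(v=17,ok=F), VALIDATE:-, TRANSFORM:-, EMIT:-] out:-; in:P1
Tick 2: [PARSE:P2(v=3,ok=F), VALIDATE:P1(v=17,ok=F), TRANSFORM:-, EMIT:-] out:-; in:P2
Tick 3: [PARSE:P3(v=9,ok=F), VALIDATE:P2(v=3,ok=T), TRANSFORM:P1(v=0,ok=F), EMIT:-] out:-; in:P3
At end of tick 3: ['P3', 'P2', 'P1', '-']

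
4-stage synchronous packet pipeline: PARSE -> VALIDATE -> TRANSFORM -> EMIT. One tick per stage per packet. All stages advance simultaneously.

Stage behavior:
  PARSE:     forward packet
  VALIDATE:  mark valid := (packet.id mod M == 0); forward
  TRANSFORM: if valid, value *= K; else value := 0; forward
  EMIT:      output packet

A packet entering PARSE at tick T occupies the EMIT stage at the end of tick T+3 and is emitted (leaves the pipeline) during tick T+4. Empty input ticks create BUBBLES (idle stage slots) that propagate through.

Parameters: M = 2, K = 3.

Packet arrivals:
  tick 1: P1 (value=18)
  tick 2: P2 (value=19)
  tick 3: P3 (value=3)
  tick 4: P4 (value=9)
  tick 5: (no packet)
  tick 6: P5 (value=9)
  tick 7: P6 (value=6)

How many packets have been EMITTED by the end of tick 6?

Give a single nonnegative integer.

Tick 1: [PARSE:P1(v=18,ok=F), VALIDATE:-, TRANSFORM:-, EMIT:-] out:-; in:P1
Tick 2: [PARSE:P2(v=19,ok=F), VALIDATE:P1(v=18,ok=F), TRANSFORM:-, EMIT:-] out:-; in:P2
Tick 3: [PARSE:P3(v=3,ok=F), VALIDATE:P2(v=19,ok=T), TRANSFORM:P1(v=0,ok=F), EMIT:-] out:-; in:P3
Tick 4: [PARSE:P4(v=9,ok=F), VALIDATE:P3(v=3,ok=F), TRANSFORM:P2(v=57,ok=T), EMIT:P1(v=0,ok=F)] out:-; in:P4
Tick 5: [PARSE:-, VALIDATE:P4(v=9,ok=T), TRANSFORM:P3(v=0,ok=F), EMIT:P2(v=57,ok=T)] out:P1(v=0); in:-
Tick 6: [PARSE:P5(v=9,ok=F), VALIDATE:-, TRANSFORM:P4(v=27,ok=T), EMIT:P3(v=0,ok=F)] out:P2(v=57); in:P5
Emitted by tick 6: ['P1', 'P2']

Answer: 2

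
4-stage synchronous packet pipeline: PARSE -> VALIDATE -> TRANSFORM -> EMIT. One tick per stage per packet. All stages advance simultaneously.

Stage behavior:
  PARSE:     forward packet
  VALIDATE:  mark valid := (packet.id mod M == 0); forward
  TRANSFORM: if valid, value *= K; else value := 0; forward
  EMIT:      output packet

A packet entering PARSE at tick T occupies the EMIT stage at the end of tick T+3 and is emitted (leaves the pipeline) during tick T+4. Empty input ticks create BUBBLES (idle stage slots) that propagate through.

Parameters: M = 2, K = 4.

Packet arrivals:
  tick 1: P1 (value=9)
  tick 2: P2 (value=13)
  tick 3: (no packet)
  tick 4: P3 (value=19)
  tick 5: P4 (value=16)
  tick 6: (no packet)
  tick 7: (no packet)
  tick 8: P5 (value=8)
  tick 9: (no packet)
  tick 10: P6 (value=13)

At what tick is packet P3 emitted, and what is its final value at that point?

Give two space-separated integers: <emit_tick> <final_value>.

Answer: 8 0

Derivation:
Tick 1: [PARSE:P1(v=9,ok=F), VALIDATE:-, TRANSFORM:-, EMIT:-] out:-; in:P1
Tick 2: [PARSE:P2(v=13,ok=F), VALIDATE:P1(v=9,ok=F), TRANSFORM:-, EMIT:-] out:-; in:P2
Tick 3: [PARSE:-, VALIDATE:P2(v=13,ok=T), TRANSFORM:P1(v=0,ok=F), EMIT:-] out:-; in:-
Tick 4: [PARSE:P3(v=19,ok=F), VALIDATE:-, TRANSFORM:P2(v=52,ok=T), EMIT:P1(v=0,ok=F)] out:-; in:P3
Tick 5: [PARSE:P4(v=16,ok=F), VALIDATE:P3(v=19,ok=F), TRANSFORM:-, EMIT:P2(v=52,ok=T)] out:P1(v=0); in:P4
Tick 6: [PARSE:-, VALIDATE:P4(v=16,ok=T), TRANSFORM:P3(v=0,ok=F), EMIT:-] out:P2(v=52); in:-
Tick 7: [PARSE:-, VALIDATE:-, TRANSFORM:P4(v=64,ok=T), EMIT:P3(v=0,ok=F)] out:-; in:-
Tick 8: [PARSE:P5(v=8,ok=F), VALIDATE:-, TRANSFORM:-, EMIT:P4(v=64,ok=T)] out:P3(v=0); in:P5
Tick 9: [PARSE:-, VALIDATE:P5(v=8,ok=F), TRANSFORM:-, EMIT:-] out:P4(v=64); in:-
Tick 10: [PARSE:P6(v=13,ok=F), VALIDATE:-, TRANSFORM:P5(v=0,ok=F), EMIT:-] out:-; in:P6
Tick 11: [PARSE:-, VALIDATE:P6(v=13,ok=T), TRANSFORM:-, EMIT:P5(v=0,ok=F)] out:-; in:-
Tick 12: [PARSE:-, VALIDATE:-, TRANSFORM:P6(v=52,ok=T), EMIT:-] out:P5(v=0); in:-
Tick 13: [PARSE:-, VALIDATE:-, TRANSFORM:-, EMIT:P6(v=52,ok=T)] out:-; in:-
Tick 14: [PARSE:-, VALIDATE:-, TRANSFORM:-, EMIT:-] out:P6(v=52); in:-
P3: arrives tick 4, valid=False (id=3, id%2=1), emit tick 8, final value 0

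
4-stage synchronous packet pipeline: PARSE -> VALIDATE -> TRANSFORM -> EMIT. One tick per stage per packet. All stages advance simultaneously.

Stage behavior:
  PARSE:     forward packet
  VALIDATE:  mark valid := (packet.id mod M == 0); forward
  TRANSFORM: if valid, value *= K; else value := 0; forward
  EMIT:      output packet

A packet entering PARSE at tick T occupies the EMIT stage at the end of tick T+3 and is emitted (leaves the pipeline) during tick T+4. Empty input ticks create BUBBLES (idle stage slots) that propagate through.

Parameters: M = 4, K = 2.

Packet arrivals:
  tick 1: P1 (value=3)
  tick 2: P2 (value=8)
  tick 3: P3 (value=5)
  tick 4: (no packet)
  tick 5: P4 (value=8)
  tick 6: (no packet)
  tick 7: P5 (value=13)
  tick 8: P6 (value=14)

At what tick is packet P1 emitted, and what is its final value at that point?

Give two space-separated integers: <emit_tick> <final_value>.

Tick 1: [PARSE:P1(v=3,ok=F), VALIDATE:-, TRANSFORM:-, EMIT:-] out:-; in:P1
Tick 2: [PARSE:P2(v=8,ok=F), VALIDATE:P1(v=3,ok=F), TRANSFORM:-, EMIT:-] out:-; in:P2
Tick 3: [PARSE:P3(v=5,ok=F), VALIDATE:P2(v=8,ok=F), TRANSFORM:P1(v=0,ok=F), EMIT:-] out:-; in:P3
Tick 4: [PARSE:-, VALIDATE:P3(v=5,ok=F), TRANSFORM:P2(v=0,ok=F), EMIT:P1(v=0,ok=F)] out:-; in:-
Tick 5: [PARSE:P4(v=8,ok=F), VALIDATE:-, TRANSFORM:P3(v=0,ok=F), EMIT:P2(v=0,ok=F)] out:P1(v=0); in:P4
Tick 6: [PARSE:-, VALIDATE:P4(v=8,ok=T), TRANSFORM:-, EMIT:P3(v=0,ok=F)] out:P2(v=0); in:-
Tick 7: [PARSE:P5(v=13,ok=F), VALIDATE:-, TRANSFORM:P4(v=16,ok=T), EMIT:-] out:P3(v=0); in:P5
Tick 8: [PARSE:P6(v=14,ok=F), VALIDATE:P5(v=13,ok=F), TRANSFORM:-, EMIT:P4(v=16,ok=T)] out:-; in:P6
Tick 9: [PARSE:-, VALIDATE:P6(v=14,ok=F), TRANSFORM:P5(v=0,ok=F), EMIT:-] out:P4(v=16); in:-
Tick 10: [PARSE:-, VALIDATE:-, TRANSFORM:P6(v=0,ok=F), EMIT:P5(v=0,ok=F)] out:-; in:-
Tick 11: [PARSE:-, VALIDATE:-, TRANSFORM:-, EMIT:P6(v=0,ok=F)] out:P5(v=0); in:-
Tick 12: [PARSE:-, VALIDATE:-, TRANSFORM:-, EMIT:-] out:P6(v=0); in:-
P1: arrives tick 1, valid=False (id=1, id%4=1), emit tick 5, final value 0

Answer: 5 0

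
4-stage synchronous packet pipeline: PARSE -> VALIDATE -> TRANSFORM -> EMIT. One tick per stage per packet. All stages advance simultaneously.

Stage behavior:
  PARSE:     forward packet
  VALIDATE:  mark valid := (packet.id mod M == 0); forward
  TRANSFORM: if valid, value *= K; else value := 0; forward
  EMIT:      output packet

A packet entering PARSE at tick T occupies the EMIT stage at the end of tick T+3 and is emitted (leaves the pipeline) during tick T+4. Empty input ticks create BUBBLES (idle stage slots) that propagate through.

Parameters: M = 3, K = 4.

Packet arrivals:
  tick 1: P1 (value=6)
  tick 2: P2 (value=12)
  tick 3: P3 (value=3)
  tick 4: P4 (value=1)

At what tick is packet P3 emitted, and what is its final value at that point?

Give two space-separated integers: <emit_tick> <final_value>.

Answer: 7 12

Derivation:
Tick 1: [PARSE:P1(v=6,ok=F), VALIDATE:-, TRANSFORM:-, EMIT:-] out:-; in:P1
Tick 2: [PARSE:P2(v=12,ok=F), VALIDATE:P1(v=6,ok=F), TRANSFORM:-, EMIT:-] out:-; in:P2
Tick 3: [PARSE:P3(v=3,ok=F), VALIDATE:P2(v=12,ok=F), TRANSFORM:P1(v=0,ok=F), EMIT:-] out:-; in:P3
Tick 4: [PARSE:P4(v=1,ok=F), VALIDATE:P3(v=3,ok=T), TRANSFORM:P2(v=0,ok=F), EMIT:P1(v=0,ok=F)] out:-; in:P4
Tick 5: [PARSE:-, VALIDATE:P4(v=1,ok=F), TRANSFORM:P3(v=12,ok=T), EMIT:P2(v=0,ok=F)] out:P1(v=0); in:-
Tick 6: [PARSE:-, VALIDATE:-, TRANSFORM:P4(v=0,ok=F), EMIT:P3(v=12,ok=T)] out:P2(v=0); in:-
Tick 7: [PARSE:-, VALIDATE:-, TRANSFORM:-, EMIT:P4(v=0,ok=F)] out:P3(v=12); in:-
Tick 8: [PARSE:-, VALIDATE:-, TRANSFORM:-, EMIT:-] out:P4(v=0); in:-
P3: arrives tick 3, valid=True (id=3, id%3=0), emit tick 7, final value 12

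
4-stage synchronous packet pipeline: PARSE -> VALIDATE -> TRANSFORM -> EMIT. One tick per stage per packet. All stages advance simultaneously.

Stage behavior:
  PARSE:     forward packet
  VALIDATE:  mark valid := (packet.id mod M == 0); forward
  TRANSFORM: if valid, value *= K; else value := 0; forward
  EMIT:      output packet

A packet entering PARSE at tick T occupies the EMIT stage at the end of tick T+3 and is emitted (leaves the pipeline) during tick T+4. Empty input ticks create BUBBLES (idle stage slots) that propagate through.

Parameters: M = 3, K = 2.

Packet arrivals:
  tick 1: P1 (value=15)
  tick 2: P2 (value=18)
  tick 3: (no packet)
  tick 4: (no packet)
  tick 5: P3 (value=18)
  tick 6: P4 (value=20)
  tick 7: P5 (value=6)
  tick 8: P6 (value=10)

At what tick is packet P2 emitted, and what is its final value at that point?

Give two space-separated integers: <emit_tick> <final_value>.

Tick 1: [PARSE:P1(v=15,ok=F), VALIDATE:-, TRANSFORM:-, EMIT:-] out:-; in:P1
Tick 2: [PARSE:P2(v=18,ok=F), VALIDATE:P1(v=15,ok=F), TRANSFORM:-, EMIT:-] out:-; in:P2
Tick 3: [PARSE:-, VALIDATE:P2(v=18,ok=F), TRANSFORM:P1(v=0,ok=F), EMIT:-] out:-; in:-
Tick 4: [PARSE:-, VALIDATE:-, TRANSFORM:P2(v=0,ok=F), EMIT:P1(v=0,ok=F)] out:-; in:-
Tick 5: [PARSE:P3(v=18,ok=F), VALIDATE:-, TRANSFORM:-, EMIT:P2(v=0,ok=F)] out:P1(v=0); in:P3
Tick 6: [PARSE:P4(v=20,ok=F), VALIDATE:P3(v=18,ok=T), TRANSFORM:-, EMIT:-] out:P2(v=0); in:P4
Tick 7: [PARSE:P5(v=6,ok=F), VALIDATE:P4(v=20,ok=F), TRANSFORM:P3(v=36,ok=T), EMIT:-] out:-; in:P5
Tick 8: [PARSE:P6(v=10,ok=F), VALIDATE:P5(v=6,ok=F), TRANSFORM:P4(v=0,ok=F), EMIT:P3(v=36,ok=T)] out:-; in:P6
Tick 9: [PARSE:-, VALIDATE:P6(v=10,ok=T), TRANSFORM:P5(v=0,ok=F), EMIT:P4(v=0,ok=F)] out:P3(v=36); in:-
Tick 10: [PARSE:-, VALIDATE:-, TRANSFORM:P6(v=20,ok=T), EMIT:P5(v=0,ok=F)] out:P4(v=0); in:-
Tick 11: [PARSE:-, VALIDATE:-, TRANSFORM:-, EMIT:P6(v=20,ok=T)] out:P5(v=0); in:-
Tick 12: [PARSE:-, VALIDATE:-, TRANSFORM:-, EMIT:-] out:P6(v=20); in:-
P2: arrives tick 2, valid=False (id=2, id%3=2), emit tick 6, final value 0

Answer: 6 0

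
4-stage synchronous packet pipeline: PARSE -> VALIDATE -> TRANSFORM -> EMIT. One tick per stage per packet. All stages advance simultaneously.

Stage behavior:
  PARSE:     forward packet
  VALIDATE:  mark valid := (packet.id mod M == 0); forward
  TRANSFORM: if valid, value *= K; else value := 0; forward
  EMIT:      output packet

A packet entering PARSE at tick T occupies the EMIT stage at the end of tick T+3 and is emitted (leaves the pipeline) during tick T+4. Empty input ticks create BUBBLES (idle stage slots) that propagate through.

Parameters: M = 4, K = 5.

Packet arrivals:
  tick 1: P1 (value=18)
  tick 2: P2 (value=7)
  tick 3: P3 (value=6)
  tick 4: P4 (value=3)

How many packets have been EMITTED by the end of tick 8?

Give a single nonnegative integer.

Answer: 4

Derivation:
Tick 1: [PARSE:P1(v=18,ok=F), VALIDATE:-, TRANSFORM:-, EMIT:-] out:-; in:P1
Tick 2: [PARSE:P2(v=7,ok=F), VALIDATE:P1(v=18,ok=F), TRANSFORM:-, EMIT:-] out:-; in:P2
Tick 3: [PARSE:P3(v=6,ok=F), VALIDATE:P2(v=7,ok=F), TRANSFORM:P1(v=0,ok=F), EMIT:-] out:-; in:P3
Tick 4: [PARSE:P4(v=3,ok=F), VALIDATE:P3(v=6,ok=F), TRANSFORM:P2(v=0,ok=F), EMIT:P1(v=0,ok=F)] out:-; in:P4
Tick 5: [PARSE:-, VALIDATE:P4(v=3,ok=T), TRANSFORM:P3(v=0,ok=F), EMIT:P2(v=0,ok=F)] out:P1(v=0); in:-
Tick 6: [PARSE:-, VALIDATE:-, TRANSFORM:P4(v=15,ok=T), EMIT:P3(v=0,ok=F)] out:P2(v=0); in:-
Tick 7: [PARSE:-, VALIDATE:-, TRANSFORM:-, EMIT:P4(v=15,ok=T)] out:P3(v=0); in:-
Tick 8: [PARSE:-, VALIDATE:-, TRANSFORM:-, EMIT:-] out:P4(v=15); in:-
Emitted by tick 8: ['P1', 'P2', 'P3', 'P4']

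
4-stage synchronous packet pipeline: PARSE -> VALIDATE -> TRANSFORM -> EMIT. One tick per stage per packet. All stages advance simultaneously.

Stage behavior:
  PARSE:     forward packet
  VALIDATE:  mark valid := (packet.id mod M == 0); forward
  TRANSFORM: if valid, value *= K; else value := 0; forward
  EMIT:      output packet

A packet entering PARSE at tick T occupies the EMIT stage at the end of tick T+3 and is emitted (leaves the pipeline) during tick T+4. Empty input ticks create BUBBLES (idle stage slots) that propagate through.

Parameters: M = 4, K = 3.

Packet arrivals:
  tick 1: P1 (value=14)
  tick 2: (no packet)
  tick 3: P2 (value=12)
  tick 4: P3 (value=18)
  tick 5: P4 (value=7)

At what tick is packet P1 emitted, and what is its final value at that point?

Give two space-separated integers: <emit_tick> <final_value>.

Tick 1: [PARSE:P1(v=14,ok=F), VALIDATE:-, TRANSFORM:-, EMIT:-] out:-; in:P1
Tick 2: [PARSE:-, VALIDATE:P1(v=14,ok=F), TRANSFORM:-, EMIT:-] out:-; in:-
Tick 3: [PARSE:P2(v=12,ok=F), VALIDATE:-, TRANSFORM:P1(v=0,ok=F), EMIT:-] out:-; in:P2
Tick 4: [PARSE:P3(v=18,ok=F), VALIDATE:P2(v=12,ok=F), TRANSFORM:-, EMIT:P1(v=0,ok=F)] out:-; in:P3
Tick 5: [PARSE:P4(v=7,ok=F), VALIDATE:P3(v=18,ok=F), TRANSFORM:P2(v=0,ok=F), EMIT:-] out:P1(v=0); in:P4
Tick 6: [PARSE:-, VALIDATE:P4(v=7,ok=T), TRANSFORM:P3(v=0,ok=F), EMIT:P2(v=0,ok=F)] out:-; in:-
Tick 7: [PARSE:-, VALIDATE:-, TRANSFORM:P4(v=21,ok=T), EMIT:P3(v=0,ok=F)] out:P2(v=0); in:-
Tick 8: [PARSE:-, VALIDATE:-, TRANSFORM:-, EMIT:P4(v=21,ok=T)] out:P3(v=0); in:-
Tick 9: [PARSE:-, VALIDATE:-, TRANSFORM:-, EMIT:-] out:P4(v=21); in:-
P1: arrives tick 1, valid=False (id=1, id%4=1), emit tick 5, final value 0

Answer: 5 0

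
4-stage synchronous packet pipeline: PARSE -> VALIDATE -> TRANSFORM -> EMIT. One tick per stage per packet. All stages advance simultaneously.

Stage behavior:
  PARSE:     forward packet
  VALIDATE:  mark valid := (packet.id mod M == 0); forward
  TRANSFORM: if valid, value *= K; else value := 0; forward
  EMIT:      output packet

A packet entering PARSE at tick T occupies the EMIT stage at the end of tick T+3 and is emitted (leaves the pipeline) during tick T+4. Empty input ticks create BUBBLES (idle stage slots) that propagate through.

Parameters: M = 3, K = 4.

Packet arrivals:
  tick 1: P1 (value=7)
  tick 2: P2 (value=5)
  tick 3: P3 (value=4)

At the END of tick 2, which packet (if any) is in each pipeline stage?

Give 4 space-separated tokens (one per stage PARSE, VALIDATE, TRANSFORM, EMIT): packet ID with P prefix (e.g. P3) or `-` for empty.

Tick 1: [PARSE:P1(v=7,ok=F), VALIDATE:-, TRANSFORM:-, EMIT:-] out:-; in:P1
Tick 2: [PARSE:P2(v=5,ok=F), VALIDATE:P1(v=7,ok=F), TRANSFORM:-, EMIT:-] out:-; in:P2
At end of tick 2: ['P2', 'P1', '-', '-']

Answer: P2 P1 - -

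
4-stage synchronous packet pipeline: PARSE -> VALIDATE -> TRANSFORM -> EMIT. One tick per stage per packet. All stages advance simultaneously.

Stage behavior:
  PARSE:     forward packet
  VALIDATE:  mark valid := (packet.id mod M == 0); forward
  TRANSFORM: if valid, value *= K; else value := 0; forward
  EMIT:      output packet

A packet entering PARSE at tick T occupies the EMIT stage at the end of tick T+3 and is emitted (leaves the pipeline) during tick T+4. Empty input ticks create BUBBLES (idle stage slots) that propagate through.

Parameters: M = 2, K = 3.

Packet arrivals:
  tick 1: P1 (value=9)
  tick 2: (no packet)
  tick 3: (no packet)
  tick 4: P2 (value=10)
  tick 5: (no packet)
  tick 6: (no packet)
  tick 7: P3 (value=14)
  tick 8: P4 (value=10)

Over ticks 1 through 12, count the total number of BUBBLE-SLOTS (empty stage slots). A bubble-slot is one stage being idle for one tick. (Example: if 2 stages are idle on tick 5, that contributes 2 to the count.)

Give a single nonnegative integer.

Answer: 32

Derivation:
Tick 1: [PARSE:P1(v=9,ok=F), VALIDATE:-, TRANSFORM:-, EMIT:-] out:-; bubbles=3
Tick 2: [PARSE:-, VALIDATE:P1(v=9,ok=F), TRANSFORM:-, EMIT:-] out:-; bubbles=3
Tick 3: [PARSE:-, VALIDATE:-, TRANSFORM:P1(v=0,ok=F), EMIT:-] out:-; bubbles=3
Tick 4: [PARSE:P2(v=10,ok=F), VALIDATE:-, TRANSFORM:-, EMIT:P1(v=0,ok=F)] out:-; bubbles=2
Tick 5: [PARSE:-, VALIDATE:P2(v=10,ok=T), TRANSFORM:-, EMIT:-] out:P1(v=0); bubbles=3
Tick 6: [PARSE:-, VALIDATE:-, TRANSFORM:P2(v=30,ok=T), EMIT:-] out:-; bubbles=3
Tick 7: [PARSE:P3(v=14,ok=F), VALIDATE:-, TRANSFORM:-, EMIT:P2(v=30,ok=T)] out:-; bubbles=2
Tick 8: [PARSE:P4(v=10,ok=F), VALIDATE:P3(v=14,ok=F), TRANSFORM:-, EMIT:-] out:P2(v=30); bubbles=2
Tick 9: [PARSE:-, VALIDATE:P4(v=10,ok=T), TRANSFORM:P3(v=0,ok=F), EMIT:-] out:-; bubbles=2
Tick 10: [PARSE:-, VALIDATE:-, TRANSFORM:P4(v=30,ok=T), EMIT:P3(v=0,ok=F)] out:-; bubbles=2
Tick 11: [PARSE:-, VALIDATE:-, TRANSFORM:-, EMIT:P4(v=30,ok=T)] out:P3(v=0); bubbles=3
Tick 12: [PARSE:-, VALIDATE:-, TRANSFORM:-, EMIT:-] out:P4(v=30); bubbles=4
Total bubble-slots: 32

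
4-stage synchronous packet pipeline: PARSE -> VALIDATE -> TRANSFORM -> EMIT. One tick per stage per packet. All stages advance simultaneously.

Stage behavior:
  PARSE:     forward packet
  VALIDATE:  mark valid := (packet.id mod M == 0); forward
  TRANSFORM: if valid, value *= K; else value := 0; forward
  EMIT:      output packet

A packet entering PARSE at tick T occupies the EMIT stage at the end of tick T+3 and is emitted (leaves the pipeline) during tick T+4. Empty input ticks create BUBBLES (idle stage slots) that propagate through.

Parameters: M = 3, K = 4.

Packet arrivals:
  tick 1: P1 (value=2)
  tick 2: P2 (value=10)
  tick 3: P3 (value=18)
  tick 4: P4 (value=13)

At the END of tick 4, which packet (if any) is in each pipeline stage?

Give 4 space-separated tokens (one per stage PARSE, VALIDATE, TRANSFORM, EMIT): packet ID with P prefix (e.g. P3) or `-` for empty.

Answer: P4 P3 P2 P1

Derivation:
Tick 1: [PARSE:P1(v=2,ok=F), VALIDATE:-, TRANSFORM:-, EMIT:-] out:-; in:P1
Tick 2: [PARSE:P2(v=10,ok=F), VALIDATE:P1(v=2,ok=F), TRANSFORM:-, EMIT:-] out:-; in:P2
Tick 3: [PARSE:P3(v=18,ok=F), VALIDATE:P2(v=10,ok=F), TRANSFORM:P1(v=0,ok=F), EMIT:-] out:-; in:P3
Tick 4: [PARSE:P4(v=13,ok=F), VALIDATE:P3(v=18,ok=T), TRANSFORM:P2(v=0,ok=F), EMIT:P1(v=0,ok=F)] out:-; in:P4
At end of tick 4: ['P4', 'P3', 'P2', 'P1']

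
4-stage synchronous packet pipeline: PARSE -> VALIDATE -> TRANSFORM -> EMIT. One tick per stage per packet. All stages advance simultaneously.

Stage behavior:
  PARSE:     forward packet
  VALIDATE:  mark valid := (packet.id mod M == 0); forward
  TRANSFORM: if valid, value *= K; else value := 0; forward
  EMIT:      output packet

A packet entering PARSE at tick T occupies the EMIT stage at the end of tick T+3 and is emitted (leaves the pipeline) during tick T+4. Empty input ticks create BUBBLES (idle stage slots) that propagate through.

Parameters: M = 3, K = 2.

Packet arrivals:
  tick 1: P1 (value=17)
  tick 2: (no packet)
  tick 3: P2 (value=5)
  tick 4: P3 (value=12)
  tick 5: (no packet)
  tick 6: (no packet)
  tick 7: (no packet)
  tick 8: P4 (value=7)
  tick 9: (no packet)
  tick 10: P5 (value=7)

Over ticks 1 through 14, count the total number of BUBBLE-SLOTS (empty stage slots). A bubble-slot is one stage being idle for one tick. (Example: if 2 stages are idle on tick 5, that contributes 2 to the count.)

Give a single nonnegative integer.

Answer: 36

Derivation:
Tick 1: [PARSE:P1(v=17,ok=F), VALIDATE:-, TRANSFORM:-, EMIT:-] out:-; bubbles=3
Tick 2: [PARSE:-, VALIDATE:P1(v=17,ok=F), TRANSFORM:-, EMIT:-] out:-; bubbles=3
Tick 3: [PARSE:P2(v=5,ok=F), VALIDATE:-, TRANSFORM:P1(v=0,ok=F), EMIT:-] out:-; bubbles=2
Tick 4: [PARSE:P3(v=12,ok=F), VALIDATE:P2(v=5,ok=F), TRANSFORM:-, EMIT:P1(v=0,ok=F)] out:-; bubbles=1
Tick 5: [PARSE:-, VALIDATE:P3(v=12,ok=T), TRANSFORM:P2(v=0,ok=F), EMIT:-] out:P1(v=0); bubbles=2
Tick 6: [PARSE:-, VALIDATE:-, TRANSFORM:P3(v=24,ok=T), EMIT:P2(v=0,ok=F)] out:-; bubbles=2
Tick 7: [PARSE:-, VALIDATE:-, TRANSFORM:-, EMIT:P3(v=24,ok=T)] out:P2(v=0); bubbles=3
Tick 8: [PARSE:P4(v=7,ok=F), VALIDATE:-, TRANSFORM:-, EMIT:-] out:P3(v=24); bubbles=3
Tick 9: [PARSE:-, VALIDATE:P4(v=7,ok=F), TRANSFORM:-, EMIT:-] out:-; bubbles=3
Tick 10: [PARSE:P5(v=7,ok=F), VALIDATE:-, TRANSFORM:P4(v=0,ok=F), EMIT:-] out:-; bubbles=2
Tick 11: [PARSE:-, VALIDATE:P5(v=7,ok=F), TRANSFORM:-, EMIT:P4(v=0,ok=F)] out:-; bubbles=2
Tick 12: [PARSE:-, VALIDATE:-, TRANSFORM:P5(v=0,ok=F), EMIT:-] out:P4(v=0); bubbles=3
Tick 13: [PARSE:-, VALIDATE:-, TRANSFORM:-, EMIT:P5(v=0,ok=F)] out:-; bubbles=3
Tick 14: [PARSE:-, VALIDATE:-, TRANSFORM:-, EMIT:-] out:P5(v=0); bubbles=4
Total bubble-slots: 36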